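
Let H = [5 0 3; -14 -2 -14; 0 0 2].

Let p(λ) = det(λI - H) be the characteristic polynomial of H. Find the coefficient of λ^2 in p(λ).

-5

The coefficient of λ^2 of det(λI - H) is −trace(H).
trace(H) = (5) + (-2) + (2) = 5, so the coefficient is -5.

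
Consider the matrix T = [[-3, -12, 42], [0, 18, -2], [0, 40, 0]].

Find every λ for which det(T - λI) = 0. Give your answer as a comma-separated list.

Set up det(sI - T) = 0.
Expanding the 3×3 determinant: p(s) = s^3 - 15s^2 + 26s + 240.
Rational-root test: s = -3 gives p(-3) = 0.
Factor out (s + 3): p(s) = (s + 3)·(s^2 - 18s + 80).
The quadratic factors as (s - 8)·(s - 10).
Eigenvalues: -3, 8, 10.

-3, 8, 10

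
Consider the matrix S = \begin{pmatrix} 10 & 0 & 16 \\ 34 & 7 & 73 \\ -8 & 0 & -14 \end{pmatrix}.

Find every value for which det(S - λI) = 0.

-6, 2, 7

Compute the characteristic polynomial p(λ) = det(λI - S).
Expanding the 3×3 determinant: p(λ) = λ^3 - 3λ^2 - 40λ + 84.
Since p(2) = 0, λ = 2 is a root.
Factor out (λ - 2): p(λ) = (λ - 2)·(λ^2 - λ - 42).
The quadratic factors as (λ + 6)·(λ - 7).
Eigenvalues: -6, 2, 7.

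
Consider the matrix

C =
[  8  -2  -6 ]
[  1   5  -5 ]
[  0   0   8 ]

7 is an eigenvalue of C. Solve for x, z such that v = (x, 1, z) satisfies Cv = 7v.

2, 0

We need (C - 7I)v = 0.
C - 7I = [[1, -2, -6], [1, -2, -5], [0, 0, 1]].
Row 1: (1)·x + (-2)·1 + (-6)·z = 0
Row 2: (1)·x + (-2)·1 + (-5)·z = 0
Row 3: (0)·x + (0)·1 + (1)·z = 0
Solving gives x = 2, z = 0.
Check: C·(2, 1, 0) = (14, 7, 0) = 7·(2, 1, 0).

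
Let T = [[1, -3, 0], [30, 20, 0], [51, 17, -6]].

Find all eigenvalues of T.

Compute the characteristic polynomial p(λ) = det(λI - T).
Expanding the 3×3 determinant: p(λ) = λ^3 - 15λ^2 - 16λ + 660.
Rational-root test: λ = -6 gives p(-6) = 0.
Dividing by (λ + 6) leaves λ^2 - 21λ + 110.
The quadratic factors as (λ - 10)·(λ - 11).
Eigenvalues: -6, 10, 11.

-6, 10, 11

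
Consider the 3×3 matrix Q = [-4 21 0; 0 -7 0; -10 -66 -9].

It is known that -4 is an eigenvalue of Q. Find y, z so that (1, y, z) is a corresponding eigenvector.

We need (Q + 4I)v = 0.
Q + 4I = [[0, 21, 0], [0, -3, 0], [-10, -66, -5]].
Row 1: (0)·1 + (21)·y + (0)·z = 0
Row 2: (0)·1 + (-3)·y + (0)·z = 0
Row 3: (-10)·1 + (-66)·y + (-5)·z = 0
Solving gives y = 0, z = -2.
Check: Q·(1, 0, -2) = (-4, 0, 8) = -4·(1, 0, -2).

0, -2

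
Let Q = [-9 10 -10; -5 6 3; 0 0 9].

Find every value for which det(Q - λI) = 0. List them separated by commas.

-4, 1, 9

Set up det(λI - Q) = 0.
Cofactor expansion gives p(λ) = λ^3 - 6λ^2 - 31λ + 36.
Try λ = -4: p(-4) = 0, so -4 is a root.
Factor out (λ + 4): p(λ) = (λ + 4)·(λ^2 - 10λ + 9).
The quadratic factors as (λ - 1)·(λ - 9).
Eigenvalues: -4, 1, 9.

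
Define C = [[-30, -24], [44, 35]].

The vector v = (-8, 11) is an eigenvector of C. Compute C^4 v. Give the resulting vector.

(-648, 891)

First find the eigenvalue: Cv = (-24, 33) = 3·(-8, 11), so λ = 3.
Then C^4 v = λ^4·v = 3^4·(-8, 11) = 81·(-8, 11) = (-648, 891).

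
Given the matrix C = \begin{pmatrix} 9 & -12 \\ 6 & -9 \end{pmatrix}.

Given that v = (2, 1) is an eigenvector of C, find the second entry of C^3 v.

First find the eigenvalue: Cv = (6, 3) = 3·(2, 1), so λ = 3.
Then C^3 v = λ^3·v = 3^3·(2, 1) = 27·(2, 1) = (54, 27).

27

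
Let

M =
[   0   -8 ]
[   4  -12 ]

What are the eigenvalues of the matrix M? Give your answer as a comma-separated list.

-8, -4

det(M - μI) = (0 - μ)(-12 - μ) - (-8)·(4) = μ^2 + 12μ + 32.
This factors as (μ + 8)·(μ + 4) = 0.
Eigenvalues: -8, -4.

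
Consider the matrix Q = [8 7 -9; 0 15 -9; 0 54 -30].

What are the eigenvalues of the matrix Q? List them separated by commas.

-12, -3, 8

Compute the characteristic polynomial p(s) = det(sI - Q).
Expanding the 3×3 determinant: p(s) = s^3 + 7s^2 - 84s - 288.
Try s = -3: p(-3) = 0, so -3 is a root.
Factor out (s + 3): p(s) = (s + 3)·(s^2 + 4s - 96).
The quadratic factors as (s + 12)·(s - 8).
Eigenvalues: -12, -3, 8.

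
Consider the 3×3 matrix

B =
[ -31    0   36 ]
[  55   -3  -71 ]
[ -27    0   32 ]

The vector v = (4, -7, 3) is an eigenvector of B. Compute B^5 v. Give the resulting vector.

First find the eigenvalue: Bv = (-16, 28, -12) = -4·(4, -7, 3), so λ = -4.
Then B^5 v = λ^5·v = (-4)^5·(4, -7, 3) = -1024·(4, -7, 3) = (-4096, 7168, -3072).

(-4096, 7168, -3072)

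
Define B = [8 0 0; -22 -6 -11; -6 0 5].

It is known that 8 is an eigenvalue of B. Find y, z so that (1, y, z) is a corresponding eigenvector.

We need (B - 8I)v = 0.
B - 8I = [[0, 0, 0], [-22, -14, -11], [-6, 0, -3]].
Row 1: (0)·1 + (0)·y + (0)·z = 0
Row 2: (-22)·1 + (-14)·y + (-11)·z = 0
Row 3: (-6)·1 + (0)·y + (-3)·z = 0
Solving gives y = 0, z = -2.
Check: B·(1, 0, -2) = (8, 0, -16) = 8·(1, 0, -2).

0, -2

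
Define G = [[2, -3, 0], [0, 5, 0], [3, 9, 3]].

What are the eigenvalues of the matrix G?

2, 3, 5

Compute the characteristic polynomial p(t) = det(tI - G).
Cofactor expansion gives p(t) = t^3 - 10t^2 + 31t - 30.
Try t = 2: p(2) = 0, so 2 is a root.
Dividing by (t - 2) leaves t^2 - 8t + 15.
The quadratic factors as (t - 3)·(t - 5).
Eigenvalues: 2, 3, 5.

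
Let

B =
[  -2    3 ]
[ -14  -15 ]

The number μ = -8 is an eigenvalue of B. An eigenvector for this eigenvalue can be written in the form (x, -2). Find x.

We need (B + 8I)v = 0.
B + 8I = [[6, 3], [-14, -7]].
Row 1: (6)·x + (3)·-2 = 0
Row 2: (-14)·x + (-7)·-2 = 0
Solving gives x = 1.
Check: B·(1, -2) = (-8, 16) = -8·(1, -2).

1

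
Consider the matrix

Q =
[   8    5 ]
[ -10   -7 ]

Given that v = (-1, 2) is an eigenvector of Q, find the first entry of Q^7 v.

First find the eigenvalue: Qv = (2, -4) = -2·(-1, 2), so λ = -2.
Then Q^7 v = λ^7·v = (-2)^7·(-1, 2) = -128·(-1, 2) = (128, -256).

128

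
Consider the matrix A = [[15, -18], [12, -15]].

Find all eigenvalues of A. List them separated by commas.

-3, 3

det(A - tI) = (15 - t)(-15 - t) - (-18)·(12) = t^2 - 9.
This factors as (t + 3)·(t - 3) = 0.
Eigenvalues: -3, 3.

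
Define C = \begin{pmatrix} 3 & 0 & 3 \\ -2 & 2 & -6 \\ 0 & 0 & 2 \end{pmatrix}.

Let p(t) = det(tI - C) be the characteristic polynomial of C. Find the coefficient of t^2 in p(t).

-7

The coefficient of t^2 of det(tI - C) is −trace(C).
trace(C) = (3) + (2) + (2) = 7, so the coefficient is -7.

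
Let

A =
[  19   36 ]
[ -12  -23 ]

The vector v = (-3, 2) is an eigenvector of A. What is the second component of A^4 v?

1250

First find the eigenvalue: Av = (15, -10) = -5·(-3, 2), so λ = -5.
Then A^4 v = λ^4·v = (-5)^4·(-3, 2) = 625·(-3, 2) = (-1875, 1250).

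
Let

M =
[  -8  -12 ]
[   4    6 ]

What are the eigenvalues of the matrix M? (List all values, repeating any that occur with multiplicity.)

-2, 0

det(M - tI) = (-8 - t)(6 - t) - (-12)·(4) = t^2 + 2t.
This factors as (t + 2)·t = 0.
Eigenvalues: -2, 0.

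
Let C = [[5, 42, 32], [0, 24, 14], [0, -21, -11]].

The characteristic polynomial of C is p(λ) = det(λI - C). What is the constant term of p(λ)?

-150

p(λ) = λ^3 - 18λ^2 + 95λ - 150.
The constant term is -150.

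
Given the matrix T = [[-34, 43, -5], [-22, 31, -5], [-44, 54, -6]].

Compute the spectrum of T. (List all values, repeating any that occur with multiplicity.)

Compute the characteristic polynomial p(lambda) = det(lambda·I - T).
Cofactor expansion gives p(lambda) = lambda^3 + 9·lambda^2 - 40·lambda - 48.
Try lambda = 4: p(4) = 0, so 4 is a root.
Factor out (lambda - 4): p(lambda) = (lambda - 4)·(lambda^2 + 13·lambda + 12).
The quadratic factors as (lambda + 12)·(lambda + 1).
Eigenvalues: -12, -1, 4.

-12, -1, 4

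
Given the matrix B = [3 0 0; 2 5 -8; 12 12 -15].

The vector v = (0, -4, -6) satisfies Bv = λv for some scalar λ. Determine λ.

-7

Compute Bv: B·(0, -4, -6) = (0, 28, 42).
Since Bv = λv, compare component 2: 28 = λ·-4, so λ = -7.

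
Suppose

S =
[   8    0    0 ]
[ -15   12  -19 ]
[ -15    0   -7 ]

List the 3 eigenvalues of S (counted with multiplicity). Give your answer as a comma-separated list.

Set up det(tI - S) = 0.
Expanding along the first row, p(t) = t^3 - 13t^2 - 44t + 672.
Since p(8) = 0, t = 8 is a root.
Dividing by (t - 8) leaves t^2 - 5t - 84.
The quadratic factors as (t + 7)·(t - 12).
Eigenvalues: -7, 8, 12.

-7, 8, 12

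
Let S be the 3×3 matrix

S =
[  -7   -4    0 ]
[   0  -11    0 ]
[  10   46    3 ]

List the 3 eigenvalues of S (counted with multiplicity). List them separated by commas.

-11, -7, 3

Set up det(λI - S) = 0.
Cofactor expansion gives p(λ) = λ^3 + 15λ^2 + 23λ - 231.
Try λ = -11: p(-11) = 0, so -11 is a root.
Dividing by (λ + 11) leaves λ^2 + 4λ - 21.
The quadratic factors as (λ + 7)·(λ - 3).
Eigenvalues: -11, -7, 3.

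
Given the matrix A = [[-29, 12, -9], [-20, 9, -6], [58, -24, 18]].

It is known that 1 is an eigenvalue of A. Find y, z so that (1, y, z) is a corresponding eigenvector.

We need (A - 1I)v = 0.
A - 1I = [[-30, 12, -9], [-20, 8, -6], [58, -24, 17]].
Row 1: (-30)·1 + (12)·y + (-9)·z = 0
Row 2: (-20)·1 + (8)·y + (-6)·z = 0
Row 3: (58)·1 + (-24)·y + (17)·z = 0
Solving gives y = 1, z = -2.
Check: A·(1, 1, -2) = (1, 1, -2) = 1·(1, 1, -2).

1, -2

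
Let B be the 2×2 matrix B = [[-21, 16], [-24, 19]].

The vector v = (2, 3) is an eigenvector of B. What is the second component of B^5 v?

First find the eigenvalue: Bv = (6, 9) = 3·(2, 3), so λ = 3.
Then B^5 v = λ^5·v = 3^5·(2, 3) = 243·(2, 3) = (486, 729).

729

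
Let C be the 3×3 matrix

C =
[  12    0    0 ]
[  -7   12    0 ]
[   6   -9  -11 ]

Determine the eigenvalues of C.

C is lower triangular, so its eigenvalues are the diagonal entries.
Diagonal: 12, 12, -11.

-11, 12, 12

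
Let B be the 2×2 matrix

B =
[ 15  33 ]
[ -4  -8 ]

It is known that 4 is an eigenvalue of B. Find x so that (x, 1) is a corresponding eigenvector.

We need (B - 4I)v = 0.
B - 4I = [[11, 33], [-4, -12]].
Row 1: (11)·x + (33)·1 = 0
Row 2: (-4)·x + (-12)·1 = 0
Solving gives x = -3.
Check: B·(-3, 1) = (-12, 4) = 4·(-3, 1).

-3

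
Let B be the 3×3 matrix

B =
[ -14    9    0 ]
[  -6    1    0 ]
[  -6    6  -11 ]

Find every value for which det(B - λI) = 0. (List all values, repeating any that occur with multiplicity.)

Set up det(sI - B) = 0.
Cofactor expansion gives p(s) = s^3 + 24s^2 + 183s + 440.
Rational-root test: s = -5 gives p(-5) = 0.
Factor out (s + 5): p(s) = (s + 5)·(s^2 + 19s + 88).
The quadratic factors as (s + 11)·(s + 8).
Eigenvalues: -11, -8, -5.

-11, -8, -5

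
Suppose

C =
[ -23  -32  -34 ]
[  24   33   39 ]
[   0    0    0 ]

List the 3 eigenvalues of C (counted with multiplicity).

0, 1, 9

Set up det(lambda·I - C) = 0.
Expanding the 3×3 determinant: p(lambda) = lambda^3 - 10·lambda^2 + 9·lambda.
Try lambda = 0: p(0) = 0, so 0 is a root.
Factor out lambda: p(lambda) = lambda·(lambda^2 - 10·lambda + 9).
The quadratic factors as (lambda - 1)·(lambda - 9).
Eigenvalues: 0, 1, 9.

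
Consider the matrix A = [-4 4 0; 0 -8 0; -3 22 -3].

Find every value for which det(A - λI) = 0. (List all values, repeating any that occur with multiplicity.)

-8, -4, -3

Set up det(lambda·I - A) = 0.
Expanding along the first row, p(lambda) = lambda^3 + 15·lambda^2 + 68·lambda + 96.
Since p(-3) = 0, lambda = -3 is a root.
Factor out (lambda + 3): p(lambda) = (lambda + 3)·(lambda^2 + 12·lambda + 32).
The quadratic factors as (lambda + 8)·(lambda + 4).
Eigenvalues: -8, -4, -3.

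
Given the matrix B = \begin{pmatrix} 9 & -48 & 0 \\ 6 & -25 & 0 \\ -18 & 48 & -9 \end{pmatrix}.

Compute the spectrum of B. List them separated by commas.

-9, -9, -7

Compute the characteristic polynomial p(r) = det(rI - B).
Cofactor expansion gives p(r) = r^3 + 25r^2 + 207r + 567.
Since p(-7) = 0, r = -7 is a root.
Dividing by (r + 7) leaves r^2 + 18r + 81.
The quadratic factor is (r + 9)^2.
Eigenvalues: -9, -9, -7.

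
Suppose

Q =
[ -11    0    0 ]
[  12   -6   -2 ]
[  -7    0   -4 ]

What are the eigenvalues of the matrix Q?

Set up det(lambda·I - Q) = 0.
Expanding along the first row, p(lambda) = lambda^3 + 21·lambda^2 + 134·lambda + 264.
Rational-root test: lambda = -11 gives p(-11) = 0.
Factor out (lambda + 11): p(lambda) = (lambda + 11)·(lambda^2 + 10·lambda + 24).
The quadratic factors as (lambda + 6)·(lambda + 4).
Eigenvalues: -11, -6, -4.

-11, -6, -4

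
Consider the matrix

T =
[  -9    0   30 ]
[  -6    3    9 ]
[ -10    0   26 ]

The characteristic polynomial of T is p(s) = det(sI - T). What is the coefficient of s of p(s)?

p(s) = s^3 - 20s^2 + 117s - 198.
The coefficient of s is 117.

117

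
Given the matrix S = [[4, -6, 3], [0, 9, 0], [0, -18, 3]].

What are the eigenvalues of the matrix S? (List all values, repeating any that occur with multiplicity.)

3, 4, 9

Compute the characteristic polynomial p(lambda) = det(lambda·I - S).
Expanding the 3×3 determinant: p(lambda) = lambda^3 - 16·lambda^2 + 75·lambda - 108.
Try lambda = 3: p(3) = 0, so 3 is a root.
Factor out (lambda - 3): p(lambda) = (lambda - 3)·(lambda^2 - 13·lambda + 36).
The quadratic factors as (lambda - 4)·(lambda - 9).
Eigenvalues: 3, 4, 9.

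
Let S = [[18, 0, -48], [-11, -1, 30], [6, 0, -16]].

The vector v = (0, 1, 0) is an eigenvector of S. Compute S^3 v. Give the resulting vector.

First find the eigenvalue: Sv = (0, -1, 0) = -1·(0, 1, 0), so λ = -1.
Then S^3 v = λ^3·v = (-1)^3·(0, 1, 0) = -1·(0, 1, 0) = (0, -1, 0).

(0, -1, 0)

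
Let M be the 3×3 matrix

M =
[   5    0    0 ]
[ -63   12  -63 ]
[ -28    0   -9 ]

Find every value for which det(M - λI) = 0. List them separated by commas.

-9, 5, 12

The characteristic polynomial is p(μ) = det(μI - M).
Cofactor expansion gives p(μ) = μ^3 - 8μ^2 - 93μ + 540.
Since p(12) = 0, μ = 12 is a root.
Factor out (μ - 12): p(μ) = (μ - 12)·(μ^2 + 4μ - 45).
The quadratic factors as (μ + 9)·(μ - 5).
Eigenvalues: -9, 5, 12.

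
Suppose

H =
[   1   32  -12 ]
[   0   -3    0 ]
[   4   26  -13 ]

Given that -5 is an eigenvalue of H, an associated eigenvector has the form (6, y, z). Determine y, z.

We need (H + 5I)v = 0.
H + 5I = [[6, 32, -12], [0, 2, 0], [4, 26, -8]].
Row 1: (6)·6 + (32)·y + (-12)·z = 0
Row 2: (0)·6 + (2)·y + (0)·z = 0
Row 3: (4)·6 + (26)·y + (-8)·z = 0
Solving gives y = 0, z = 3.
Check: H·(6, 0, 3) = (-30, 0, -15) = -5·(6, 0, 3).

0, 3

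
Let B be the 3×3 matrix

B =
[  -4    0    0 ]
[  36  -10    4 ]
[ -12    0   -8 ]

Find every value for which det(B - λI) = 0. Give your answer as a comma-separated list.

-10, -8, -4

Set up det(λI - B) = 0.
Cofactor expansion gives p(λ) = λ^3 + 22λ^2 + 152λ + 320.
Try λ = -10: p(-10) = 0, so -10 is a root.
Dividing by (λ + 10) leaves λ^2 + 12λ + 32.
The quadratic factors as (λ + 8)·(λ + 4).
Eigenvalues: -10, -8, -4.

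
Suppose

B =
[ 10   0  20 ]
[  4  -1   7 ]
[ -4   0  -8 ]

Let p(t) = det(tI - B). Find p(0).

0

p(0) = det(0·I − B) = det(−B) = (−1)^3·det(B).
det(B) = 0, so p(0) = 0.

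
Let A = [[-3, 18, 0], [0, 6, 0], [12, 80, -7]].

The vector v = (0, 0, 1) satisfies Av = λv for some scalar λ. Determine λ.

Compute Av: A·(0, 0, 1) = (0, 0, -7).
Since Av = λv, compare component 3: -7 = λ·1, so λ = -7.

-7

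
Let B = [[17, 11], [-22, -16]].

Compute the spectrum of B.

det(B - μI) = (17 - μ)(-16 - μ) - (11)·(-22) = μ^2 - μ - 30.
This factors as (μ + 5)·(μ - 6) = 0.
Eigenvalues: -5, 6.

-5, 6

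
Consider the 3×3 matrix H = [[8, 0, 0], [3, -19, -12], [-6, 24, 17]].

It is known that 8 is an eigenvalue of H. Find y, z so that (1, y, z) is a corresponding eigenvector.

We need (H - 8I)v = 0.
H - 8I = [[0, 0, 0], [3, -27, -12], [-6, 24, 9]].
Row 1: (0)·1 + (0)·y + (0)·z = 0
Row 2: (3)·1 + (-27)·y + (-12)·z = 0
Row 3: (-6)·1 + (24)·y + (9)·z = 0
Solving gives y = 1, z = -2.
Check: H·(1, 1, -2) = (8, 8, -16) = 8·(1, 1, -2).

1, -2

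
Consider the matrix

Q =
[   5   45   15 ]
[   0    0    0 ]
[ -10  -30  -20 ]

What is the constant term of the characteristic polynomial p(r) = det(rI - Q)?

0

p(0) = det(0·I − Q) = det(−Q) = (−1)^3·det(Q).
det(Q) = 0, so p(0) = 0.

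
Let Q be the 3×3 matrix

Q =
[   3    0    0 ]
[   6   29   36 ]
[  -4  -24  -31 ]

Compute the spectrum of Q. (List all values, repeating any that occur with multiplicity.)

The characteristic polynomial is p(r) = det(rI - Q).
Cofactor expansion gives p(r) = r^3 - r^2 - 41r + 105.
Since p(-7) = 0, r = -7 is a root.
Factor out (r + 7): p(r) = (r + 7)·(r^2 - 8r + 15).
The quadratic factors as (r - 3)·(r - 5).
Eigenvalues: -7, 3, 5.

-7, 3, 5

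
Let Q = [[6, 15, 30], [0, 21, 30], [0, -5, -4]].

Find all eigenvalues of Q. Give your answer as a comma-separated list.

The characteristic polynomial is p(λ) = det(λI - Q).
Expanding along the first row, p(λ) = λ^3 - 23λ^2 + 168λ - 396.
Rational-root test: λ = 6 gives p(6) = 0.
Dividing by (λ - 6) leaves λ^2 - 17λ + 66.
The quadratic factors as (λ - 6)·(λ - 11).
Eigenvalues: 6, 6, 11.

6, 6, 11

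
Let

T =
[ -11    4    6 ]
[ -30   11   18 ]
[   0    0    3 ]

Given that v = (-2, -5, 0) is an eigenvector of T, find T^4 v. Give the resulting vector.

First find the eigenvalue: Tv = (2, 5, 0) = -1·(-2, -5, 0), so λ = -1.
Then T^4 v = λ^4·v = (-1)^4·(-2, -5, 0) = 1·(-2, -5, 0) = (-2, -5, 0).

(-2, -5, 0)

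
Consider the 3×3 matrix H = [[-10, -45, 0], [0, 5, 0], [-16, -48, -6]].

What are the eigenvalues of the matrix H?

-10, -6, 5

Compute the characteristic polynomial p(lambda) = det(lambda·I - H).
Expanding along the first row, p(lambda) = lambda^3 + 11·lambda^2 - 20·lambda - 300.
Try lambda = -10: p(-10) = 0, so -10 is a root.
Factor out (lambda + 10): p(lambda) = (lambda + 10)·(lambda^2 + lambda - 30).
The quadratic factors as (lambda + 6)·(lambda - 5).
Eigenvalues: -10, -6, 5.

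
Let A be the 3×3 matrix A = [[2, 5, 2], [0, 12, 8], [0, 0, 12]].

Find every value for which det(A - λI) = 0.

A is upper triangular, so its eigenvalues are the diagonal entries.
Diagonal: 2, 12, 12.

2, 12, 12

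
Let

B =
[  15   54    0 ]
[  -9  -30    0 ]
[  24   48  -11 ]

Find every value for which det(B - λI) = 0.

The characteristic polynomial is p(s) = det(sI - B).
Expanding along the first row, p(s) = s^3 + 26s^2 + 201s + 396.
Try s = -12: p(-12) = 0, so -12 is a root.
Dividing by (s + 12) leaves s^2 + 14s + 33.
The quadratic factors as (s + 11)·(s + 3).
Eigenvalues: -12, -11, -3.

-12, -11, -3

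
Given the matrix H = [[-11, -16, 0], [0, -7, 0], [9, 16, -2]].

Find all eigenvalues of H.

Compute the characteristic polynomial p(λ) = det(λI - H).
Expanding the 3×3 determinant: p(λ) = λ^3 + 20λ^2 + 113λ + 154.
Rational-root test: λ = -2 gives p(-2) = 0.
Factor out (λ + 2): p(λ) = (λ + 2)·(λ^2 + 18λ + 77).
The quadratic factors as (λ + 11)·(λ + 7).
Eigenvalues: -11, -7, -2.

-11, -7, -2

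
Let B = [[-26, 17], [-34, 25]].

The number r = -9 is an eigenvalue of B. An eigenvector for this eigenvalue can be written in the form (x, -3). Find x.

-3

We need (B + 9I)v = 0.
B + 9I = [[-17, 17], [-34, 34]].
Row 1: (-17)·x + (17)·-3 = 0
Row 2: (-34)·x + (34)·-3 = 0
Solving gives x = -3.
Check: B·(-3, -3) = (27, 27) = -9·(-3, -3).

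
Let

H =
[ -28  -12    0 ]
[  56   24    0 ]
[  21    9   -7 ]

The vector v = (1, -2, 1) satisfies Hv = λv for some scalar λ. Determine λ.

Compute Hv: H·(1, -2, 1) = (-4, 8, -4).
Since Hv = λv, compare component 1: -4 = λ·1, so λ = -4.

-4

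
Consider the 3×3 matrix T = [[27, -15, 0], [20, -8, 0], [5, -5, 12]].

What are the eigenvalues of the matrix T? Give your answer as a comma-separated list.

7, 12, 12

The characteristic polynomial is p(r) = det(rI - T).
Expanding along the first row, p(r) = r^3 - 31r^2 + 312r - 1008.
Rational-root test: r = 7 gives p(7) = 0.
Dividing by (r - 7) leaves r^2 - 24r + 144.
The quadratic factor is (r - 12)^2.
Eigenvalues: 7, 12, 12.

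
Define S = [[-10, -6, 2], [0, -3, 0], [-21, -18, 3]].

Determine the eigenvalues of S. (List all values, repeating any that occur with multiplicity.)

-4, -3, -3

Set up det(μI - S) = 0.
Expanding the 3×3 determinant: p(μ) = μ^3 + 10μ^2 + 33μ + 36.
Rational-root test: μ = -3 gives p(-3) = 0.
Dividing by (μ + 3) leaves μ^2 + 7μ + 12.
The quadratic factors as (μ + 4)·(μ + 3).
Eigenvalues: -4, -3, -3.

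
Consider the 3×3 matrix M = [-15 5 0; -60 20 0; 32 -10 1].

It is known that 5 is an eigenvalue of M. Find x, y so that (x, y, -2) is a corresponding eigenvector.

1, 4

We need (M - 5I)v = 0.
M - 5I = [[-20, 5, 0], [-60, 15, 0], [32, -10, -4]].
Row 1: (-20)·x + (5)·y + (0)·-2 = 0
Row 2: (-60)·x + (15)·y + (0)·-2 = 0
Row 3: (32)·x + (-10)·y + (-4)·-2 = 0
Solving gives x = 1, y = 4.
Check: M·(1, 4, -2) = (5, 20, -10) = 5·(1, 4, -2).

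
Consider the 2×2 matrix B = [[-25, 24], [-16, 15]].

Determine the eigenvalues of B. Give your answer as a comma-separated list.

det(B - rI) = (-25 - r)(15 - r) - (24)·(-16) = r^2 + 10r + 9.
This factors as (r + 9)·(r + 1) = 0.
Eigenvalues: -9, -1.

-9, -1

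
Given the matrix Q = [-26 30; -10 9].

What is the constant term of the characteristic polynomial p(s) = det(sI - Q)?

p(0) = det(0·I − Q) = det(−Q) = (−1)^2·det(Q).
det(Q) = 66, so p(0) = 66.

66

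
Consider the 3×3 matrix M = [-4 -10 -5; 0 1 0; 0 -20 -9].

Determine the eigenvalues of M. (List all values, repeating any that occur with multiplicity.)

-9, -4, 1

Compute the characteristic polynomial p(λ) = det(λI - M).
Cofactor expansion gives p(λ) = λ^3 + 12λ^2 + 23λ - 36.
Rational-root test: λ = -9 gives p(-9) = 0.
Dividing by (λ + 9) leaves λ^2 + 3λ - 4.
The quadratic factors as (λ + 4)·(λ - 1).
Eigenvalues: -9, -4, 1.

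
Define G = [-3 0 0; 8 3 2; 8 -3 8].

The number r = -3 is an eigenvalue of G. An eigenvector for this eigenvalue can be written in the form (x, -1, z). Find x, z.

We need (G + 3I)v = 0.
G + 3I = [[0, 0, 0], [8, 6, 2], [8, -3, 11]].
Row 1: (0)·x + (0)·-1 + (0)·z = 0
Row 2: (8)·x + (6)·-1 + (2)·z = 0
Row 3: (8)·x + (-3)·-1 + (11)·z = 0
Solving gives x = 1, z = -1.
Check: G·(1, -1, -1) = (-3, 3, 3) = -3·(1, -1, -1).

1, -1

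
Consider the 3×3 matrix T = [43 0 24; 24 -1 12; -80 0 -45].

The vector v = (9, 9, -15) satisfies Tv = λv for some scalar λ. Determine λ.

3

Compute Tv: T·(9, 9, -15) = (27, 27, -45).
Since Tv = λv, compare component 1: 27 = λ·9, so λ = 3.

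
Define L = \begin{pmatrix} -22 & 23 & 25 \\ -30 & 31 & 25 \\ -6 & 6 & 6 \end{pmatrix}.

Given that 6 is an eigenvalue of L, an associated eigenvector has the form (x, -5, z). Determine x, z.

We need (L - 6I)v = 0.
L - 6I = [[-28, 23, 25], [-30, 25, 25], [-6, 6, 0]].
Row 1: (-28)·x + (23)·-5 + (25)·z = 0
Row 2: (-30)·x + (25)·-5 + (25)·z = 0
Row 3: (-6)·x + (6)·-5 + (0)·z = 0
Solving gives x = -5, z = -1.
Check: L·(-5, -5, -1) = (-30, -30, -6) = 6·(-5, -5, -1).

-5, -1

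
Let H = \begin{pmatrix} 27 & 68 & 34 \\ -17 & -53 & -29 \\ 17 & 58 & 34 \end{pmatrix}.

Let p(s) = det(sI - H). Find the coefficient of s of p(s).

p(s) = s^3 - 8s^2 - 55s + 350.
The coefficient of s is -55.

-55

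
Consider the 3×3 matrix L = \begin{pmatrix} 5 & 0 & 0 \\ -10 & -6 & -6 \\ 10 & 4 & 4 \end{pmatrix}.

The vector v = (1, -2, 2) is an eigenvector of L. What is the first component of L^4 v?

625

First find the eigenvalue: Lv = (5, -10, 10) = 5·(1, -2, 2), so λ = 5.
Then L^4 v = λ^4·v = 5^4·(1, -2, 2) = 625·(1, -2, 2) = (625, -1250, 1250).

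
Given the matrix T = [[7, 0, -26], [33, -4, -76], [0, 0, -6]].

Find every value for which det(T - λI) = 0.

-6, -4, 7

The characteristic polynomial is p(μ) = det(μI - T).
Expanding along the first row, p(μ) = μ^3 + 3μ^2 - 46μ - 168.
Since p(-4) = 0, μ = -4 is a root.
Factor out (μ + 4): p(μ) = (μ + 4)·(μ^2 - μ - 42).
The quadratic factors as (μ + 6)·(μ - 7).
Eigenvalues: -6, -4, 7.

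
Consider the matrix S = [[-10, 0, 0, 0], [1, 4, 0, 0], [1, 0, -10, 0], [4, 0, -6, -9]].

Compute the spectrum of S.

S is lower triangular, so its eigenvalues are the diagonal entries.
Diagonal: -10, 4, -10, -9.

-10, -10, -9, 4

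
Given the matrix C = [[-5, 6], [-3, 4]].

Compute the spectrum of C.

-2, 1

det(C - tI) = (-5 - t)(4 - t) - (6)·(-3) = t^2 + t - 2.
This factors as (t + 2)·(t - 1) = 0.
Eigenvalues: -2, 1.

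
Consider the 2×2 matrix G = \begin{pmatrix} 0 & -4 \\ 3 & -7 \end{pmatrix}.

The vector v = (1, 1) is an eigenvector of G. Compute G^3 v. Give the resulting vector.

(-64, -64)

First find the eigenvalue: Gv = (-4, -4) = -4·(1, 1), so λ = -4.
Then G^3 v = λ^3·v = (-4)^3·(1, 1) = -64·(1, 1) = (-64, -64).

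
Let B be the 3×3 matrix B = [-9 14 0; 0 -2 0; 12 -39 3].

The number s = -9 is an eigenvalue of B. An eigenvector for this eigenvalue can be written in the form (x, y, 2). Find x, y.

We need (B + 9I)v = 0.
B + 9I = [[0, 14, 0], [0, 7, 0], [12, -39, 12]].
Row 1: (0)·x + (14)·y + (0)·2 = 0
Row 2: (0)·x + (7)·y + (0)·2 = 0
Row 3: (12)·x + (-39)·y + (12)·2 = 0
Solving gives x = -2, y = 0.
Check: B·(-2, 0, 2) = (18, 0, -18) = -9·(-2, 0, 2).

-2, 0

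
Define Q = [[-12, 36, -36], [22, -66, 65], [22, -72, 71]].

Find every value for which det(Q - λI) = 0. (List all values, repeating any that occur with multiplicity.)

Compute the characteristic polynomial p(s) = det(sI - Q).
Expanding along the first row, p(s) = s^3 + 7s^2 - 66s - 72.
Try s = 6: p(6) = 0, so 6 is a root.
Factor out (s - 6): p(s) = (s - 6)·(s^2 + 13s + 12).
The quadratic factors as (s + 12)·(s + 1).
Eigenvalues: -12, -1, 6.

-12, -1, 6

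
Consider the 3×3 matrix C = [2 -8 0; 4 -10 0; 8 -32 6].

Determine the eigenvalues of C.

-6, -2, 6

Set up det(tI - C) = 0.
Expanding along the first row, p(t) = t^3 + 2t^2 - 36t - 72.
Since p(-2) = 0, t = -2 is a root.
Dividing by (t + 2) leaves t^2 - 36.
The quadratic factors as (t + 6)·(t - 6).
Eigenvalues: -6, -2, 6.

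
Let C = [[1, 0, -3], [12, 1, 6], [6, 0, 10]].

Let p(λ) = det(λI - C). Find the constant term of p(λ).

-28

p(λ) = λ^3 - 12λ^2 + 39λ - 28.
The constant term is -28.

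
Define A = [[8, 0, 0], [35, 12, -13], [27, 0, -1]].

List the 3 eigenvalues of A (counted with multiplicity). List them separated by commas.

Compute the characteristic polynomial p(lambda) = det(lambda·I - A).
Expanding the 3×3 determinant: p(lambda) = lambda^3 - 19·lambda^2 + 76·lambda + 96.
Try lambda = -1: p(-1) = 0, so -1 is a root.
Factor out (lambda + 1): p(lambda) = (lambda + 1)·(lambda^2 - 20·lambda + 96).
The quadratic factors as (lambda - 8)·(lambda - 12).
Eigenvalues: -1, 8, 12.

-1, 8, 12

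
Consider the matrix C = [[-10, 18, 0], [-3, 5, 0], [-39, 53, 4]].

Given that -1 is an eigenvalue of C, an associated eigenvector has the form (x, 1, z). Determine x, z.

2, 5

We need (C + 1I)v = 0.
C + 1I = [[-9, 18, 0], [-3, 6, 0], [-39, 53, 5]].
Row 1: (-9)·x + (18)·1 + (0)·z = 0
Row 2: (-3)·x + (6)·1 + (0)·z = 0
Row 3: (-39)·x + (53)·1 + (5)·z = 0
Solving gives x = 2, z = 5.
Check: C·(2, 1, 5) = (-2, -1, -5) = -1·(2, 1, 5).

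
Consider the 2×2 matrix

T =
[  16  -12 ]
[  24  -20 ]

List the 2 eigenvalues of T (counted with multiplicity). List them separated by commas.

-8, 4

det(T - tI) = (16 - t)(-20 - t) - (-12)·(24) = t^2 + 4t - 32.
This factors as (t + 8)·(t - 4) = 0.
Eigenvalues: -8, 4.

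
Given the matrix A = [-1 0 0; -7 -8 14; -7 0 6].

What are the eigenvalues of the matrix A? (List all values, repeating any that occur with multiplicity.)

The characteristic polynomial is p(t) = det(tI - A).
Expanding along the first row, p(t) = t^3 + 3t^2 - 46t - 48.
Try t = -1: p(-1) = 0, so -1 is a root.
Dividing by (t + 1) leaves t^2 + 2t - 48.
The quadratic factors as (t + 8)·(t - 6).
Eigenvalues: -8, -1, 6.

-8, -1, 6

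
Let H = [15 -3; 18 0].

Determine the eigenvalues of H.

det(H - lambda·I) = (15 - lambda)(0 - lambda) - (-3)·(18) = lambda^2 - 15·lambda + 54.
This factors as (lambda - 6)·(lambda - 9) = 0.
Eigenvalues: 6, 9.

6, 9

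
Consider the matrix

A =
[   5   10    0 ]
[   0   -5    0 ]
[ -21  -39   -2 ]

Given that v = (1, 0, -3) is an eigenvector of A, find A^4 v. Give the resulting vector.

First find the eigenvalue: Av = (5, 0, -15) = 5·(1, 0, -3), so λ = 5.
Then A^4 v = λ^4·v = 5^4·(1, 0, -3) = 625·(1, 0, -3) = (625, 0, -1875).

(625, 0, -1875)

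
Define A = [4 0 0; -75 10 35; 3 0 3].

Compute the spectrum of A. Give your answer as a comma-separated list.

Compute the characteristic polynomial p(μ) = det(μI - A).
Expanding the 3×3 determinant: p(μ) = μ^3 - 17μ^2 + 82μ - 120.
Try μ = 10: p(10) = 0, so 10 is a root.
Factor out (μ - 10): p(μ) = (μ - 10)·(μ^2 - 7μ + 12).
The quadratic factors as (μ - 3)·(μ - 4).
Eigenvalues: 3, 4, 10.

3, 4, 10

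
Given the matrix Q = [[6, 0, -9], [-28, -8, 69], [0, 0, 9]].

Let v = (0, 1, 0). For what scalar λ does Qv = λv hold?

Compute Qv: Q·(0, 1, 0) = (0, -8, 0).
Since Qv = λv, compare component 2: -8 = λ·1, so λ = -8.

-8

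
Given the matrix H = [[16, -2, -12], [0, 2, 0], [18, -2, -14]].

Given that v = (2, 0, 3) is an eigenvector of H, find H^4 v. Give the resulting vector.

First find the eigenvalue: Hv = (-4, 0, -6) = -2·(2, 0, 3), so λ = -2.
Then H^4 v = λ^4·v = (-2)^4·(2, 0, 3) = 16·(2, 0, 3) = (32, 0, 48).

(32, 0, 48)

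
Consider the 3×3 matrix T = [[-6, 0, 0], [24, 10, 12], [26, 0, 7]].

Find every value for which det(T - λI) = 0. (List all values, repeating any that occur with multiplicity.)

Compute the characteristic polynomial p(t) = det(tI - T).
Expanding along the first row, p(t) = t^3 - 11t^2 - 32t + 420.
Since p(7) = 0, t = 7 is a root.
Dividing by (t - 7) leaves t^2 - 4t - 60.
The quadratic factors as (t + 6)·(t - 10).
Eigenvalues: -6, 7, 10.

-6, 7, 10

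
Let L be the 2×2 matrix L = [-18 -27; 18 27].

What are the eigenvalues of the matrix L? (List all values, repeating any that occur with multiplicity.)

0, 9

det(L - λI) = (-18 - λ)(27 - λ) - (-27)·(18) = λ^2 - 9λ.
This factors as λ·(λ - 9) = 0.
Eigenvalues: 0, 9.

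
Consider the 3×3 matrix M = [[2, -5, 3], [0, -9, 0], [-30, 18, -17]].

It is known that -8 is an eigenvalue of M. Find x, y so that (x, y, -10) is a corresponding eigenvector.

3, 0

We need (M + 8I)v = 0.
M + 8I = [[10, -5, 3], [0, -1, 0], [-30, 18, -9]].
Row 1: (10)·x + (-5)·y + (3)·-10 = 0
Row 2: (0)·x + (-1)·y + (0)·-10 = 0
Row 3: (-30)·x + (18)·y + (-9)·-10 = 0
Solving gives x = 3, y = 0.
Check: M·(3, 0, -10) = (-24, 0, 80) = -8·(3, 0, -10).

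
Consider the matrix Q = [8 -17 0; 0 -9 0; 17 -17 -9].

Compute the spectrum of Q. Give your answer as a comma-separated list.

The characteristic polynomial is p(λ) = det(λI - Q).
Expanding along the first row, p(λ) = λ^3 + 10λ^2 - 63λ - 648.
Rational-root test: λ = 8 gives p(8) = 0.
Factor out (λ - 8): p(λ) = (λ - 8)·(λ^2 + 18λ + 81).
The quadratic factor is (λ + 9)^2.
Eigenvalues: -9, -9, 8.

-9, -9, 8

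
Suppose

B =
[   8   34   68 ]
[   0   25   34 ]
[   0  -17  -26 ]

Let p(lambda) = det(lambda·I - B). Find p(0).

576

p(0) = det(0·I − B) = det(−B) = (−1)^3·det(B).
det(B) = -576, so p(0) = 576.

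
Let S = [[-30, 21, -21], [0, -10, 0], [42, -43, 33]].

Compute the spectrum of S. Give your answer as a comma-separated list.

-10, -9, 12

The characteristic polynomial is p(r) = det(rI - S).
Cofactor expansion gives p(r) = r^3 + 7r^2 - 138r - 1080.
Rational-root test: r = -9 gives p(-9) = 0.
Factor out (r + 9): p(r) = (r + 9)·(r^2 - 2r - 120).
The quadratic factors as (r + 10)·(r - 12).
Eigenvalues: -10, -9, 12.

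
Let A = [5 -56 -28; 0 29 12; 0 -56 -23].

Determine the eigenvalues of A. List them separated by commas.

Compute the characteristic polynomial p(μ) = det(μI - A).
Cofactor expansion gives p(μ) = μ^3 - 11μ^2 + 35μ - 25.
Rational-root test: μ = 1 gives p(1) = 0.
Factor out (μ - 1): p(μ) = (μ - 1)·(μ^2 - 10μ + 25).
The quadratic factor is (μ - 5)^2.
Eigenvalues: 1, 5, 5.

1, 5, 5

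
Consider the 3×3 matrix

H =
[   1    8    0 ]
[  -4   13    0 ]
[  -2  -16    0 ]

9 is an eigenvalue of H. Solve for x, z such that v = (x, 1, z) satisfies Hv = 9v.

1, -2

We need (H - 9I)v = 0.
H - 9I = [[-8, 8, 0], [-4, 4, 0], [-2, -16, -9]].
Row 1: (-8)·x + (8)·1 + (0)·z = 0
Row 2: (-4)·x + (4)·1 + (0)·z = 0
Row 3: (-2)·x + (-16)·1 + (-9)·z = 0
Solving gives x = 1, z = -2.
Check: H·(1, 1, -2) = (9, 9, -18) = 9·(1, 1, -2).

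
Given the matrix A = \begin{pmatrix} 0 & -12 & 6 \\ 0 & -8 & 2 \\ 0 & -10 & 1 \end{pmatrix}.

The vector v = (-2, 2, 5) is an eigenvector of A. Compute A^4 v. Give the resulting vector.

(-162, 162, 405)

First find the eigenvalue: Av = (6, -6, -15) = -3·(-2, 2, 5), so λ = -3.
Then A^4 v = λ^4·v = (-3)^4·(-2, 2, 5) = 81·(-2, 2, 5) = (-162, 162, 405).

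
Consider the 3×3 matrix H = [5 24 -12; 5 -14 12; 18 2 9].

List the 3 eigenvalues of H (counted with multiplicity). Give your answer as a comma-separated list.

Set up det(rI - H) = 0.
Cofactor expansion gives p(r) = r^3 - 79r - 210.
Rational-root test: r = -3 gives p(-3) = 0.
Factor out (r + 3): p(r) = (r + 3)·(r^2 - 3r - 70).
The quadratic factors as (r + 7)·(r - 10).
Eigenvalues: -7, -3, 10.

-7, -3, 10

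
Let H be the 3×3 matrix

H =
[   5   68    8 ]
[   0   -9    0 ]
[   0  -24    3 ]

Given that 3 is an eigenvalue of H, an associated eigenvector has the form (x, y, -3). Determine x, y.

We need (H - 3I)v = 0.
H - 3I = [[2, 68, 8], [0, -12, 0], [0, -24, 0]].
Row 1: (2)·x + (68)·y + (8)·-3 = 0
Row 2: (0)·x + (-12)·y + (0)·-3 = 0
Row 3: (0)·x + (-24)·y + (0)·-3 = 0
Solving gives x = 12, y = 0.
Check: H·(12, 0, -3) = (36, 0, -9) = 3·(12, 0, -3).

12, 0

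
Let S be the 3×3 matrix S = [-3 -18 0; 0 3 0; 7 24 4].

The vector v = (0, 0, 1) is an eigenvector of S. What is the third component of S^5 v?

1024

First find the eigenvalue: Sv = (0, 0, 4) = 4·(0, 0, 1), so λ = 4.
Then S^5 v = λ^5·v = 4^5·(0, 0, 1) = 1024·(0, 0, 1) = (0, 0, 1024).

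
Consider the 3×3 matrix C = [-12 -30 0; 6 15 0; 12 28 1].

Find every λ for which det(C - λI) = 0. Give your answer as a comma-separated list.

0, 1, 3

The characteristic polynomial is p(t) = det(tI - C).
Expanding along the first row, p(t) = t^3 - 4t^2 + 3t.
Try t = 3: p(3) = 0, so 3 is a root.
Dividing by (t - 3) leaves t^2 - t.
The quadratic factors as t·(t - 1).
Eigenvalues: 0, 1, 3.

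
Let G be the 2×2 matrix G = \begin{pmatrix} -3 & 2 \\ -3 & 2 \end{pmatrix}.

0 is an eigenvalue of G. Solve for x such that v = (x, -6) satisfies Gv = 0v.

We need (G)v = 0.
G = [[-3, 2], [-3, 2]].
Row 1: (-3)·x + (2)·-6 = 0
Row 2: (-3)·x + (2)·-6 = 0
Solving gives x = -4.
Check: G·(-4, -6) = (0, 0) = 0·(-4, -6).

-4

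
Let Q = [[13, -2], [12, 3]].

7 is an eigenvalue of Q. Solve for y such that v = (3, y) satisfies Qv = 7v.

9

We need (Q - 7I)v = 0.
Q - 7I = [[6, -2], [12, -4]].
Row 1: (6)·3 + (-2)·y = 0
Row 2: (12)·3 + (-4)·y = 0
Solving gives y = 9.
Check: Q·(3, 9) = (21, 63) = 7·(3, 9).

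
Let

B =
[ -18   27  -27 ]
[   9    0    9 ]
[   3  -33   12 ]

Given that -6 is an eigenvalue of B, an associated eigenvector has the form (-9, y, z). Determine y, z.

3, 7

We need (B + 6I)v = 0.
B + 6I = [[-12, 27, -27], [9, 6, 9], [3, -33, 18]].
Row 1: (-12)·-9 + (27)·y + (-27)·z = 0
Row 2: (9)·-9 + (6)·y + (9)·z = 0
Row 3: (3)·-9 + (-33)·y + (18)·z = 0
Solving gives y = 3, z = 7.
Check: B·(-9, 3, 7) = (54, -18, -42) = -6·(-9, 3, 7).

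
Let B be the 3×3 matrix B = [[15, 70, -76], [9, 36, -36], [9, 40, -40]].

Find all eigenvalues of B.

Set up det(μI - B) = 0.
Cofactor expansion gives p(μ) = μ^3 - 11μ^2 - 6μ + 216.
Rational-root test: μ = -4 gives p(-4) = 0.
Factor out (μ + 4): p(μ) = (μ + 4)·(μ^2 - 15μ + 54).
The quadratic factors as (μ - 6)·(μ - 9).
Eigenvalues: -4, 6, 9.

-4, 6, 9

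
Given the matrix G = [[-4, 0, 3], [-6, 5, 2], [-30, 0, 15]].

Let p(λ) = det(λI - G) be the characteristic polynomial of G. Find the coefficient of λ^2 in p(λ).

-16

The coefficient of λ^2 of det(λI - G) is −trace(G).
trace(G) = (-4) + (5) + (15) = 16, so the coefficient is -16.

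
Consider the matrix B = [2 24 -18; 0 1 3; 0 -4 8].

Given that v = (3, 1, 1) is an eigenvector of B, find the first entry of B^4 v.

768

First find the eigenvalue: Bv = (12, 4, 4) = 4·(3, 1, 1), so λ = 4.
Then B^4 v = λ^4·v = 4^4·(3, 1, 1) = 256·(3, 1, 1) = (768, 256, 256).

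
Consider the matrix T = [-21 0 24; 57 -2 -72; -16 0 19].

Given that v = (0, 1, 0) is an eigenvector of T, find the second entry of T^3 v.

-8

First find the eigenvalue: Tv = (0, -2, 0) = -2·(0, 1, 0), so λ = -2.
Then T^3 v = λ^3·v = (-2)^3·(0, 1, 0) = -8·(0, 1, 0) = (0, -8, 0).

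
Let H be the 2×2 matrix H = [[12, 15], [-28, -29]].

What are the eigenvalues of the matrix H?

det(H - rI) = (12 - r)(-29 - r) - (15)·(-28) = r^2 + 17r + 72.
This factors as (r + 9)·(r + 8) = 0.
Eigenvalues: -9, -8.

-9, -8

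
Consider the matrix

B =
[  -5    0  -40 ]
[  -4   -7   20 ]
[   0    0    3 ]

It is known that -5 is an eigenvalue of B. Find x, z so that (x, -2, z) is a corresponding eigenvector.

We need (B + 5I)v = 0.
B + 5I = [[0, 0, -40], [-4, -2, 20], [0, 0, 8]].
Row 1: (0)·x + (0)·-2 + (-40)·z = 0
Row 2: (-4)·x + (-2)·-2 + (20)·z = 0
Row 3: (0)·x + (0)·-2 + (8)·z = 0
Solving gives x = 1, z = 0.
Check: B·(1, -2, 0) = (-5, 10, 0) = -5·(1, -2, 0).

1, 0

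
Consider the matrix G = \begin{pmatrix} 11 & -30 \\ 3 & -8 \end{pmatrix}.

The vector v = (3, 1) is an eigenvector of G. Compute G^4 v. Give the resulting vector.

First find the eigenvalue: Gv = (3, 1) = 1·(3, 1), so λ = 1.
Then G^4 v = λ^4·v = 1^4·(3, 1) = 1·(3, 1) = (3, 1).

(3, 1)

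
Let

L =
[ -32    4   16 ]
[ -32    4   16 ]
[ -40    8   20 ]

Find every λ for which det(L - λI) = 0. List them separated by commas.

The characteristic polynomial is p(lambda) = det(lambda·I - L).
Expanding the 3×3 determinant: p(lambda) = lambda^3 + 8·lambda^2 - 48·lambda.
Since p(4) = 0, lambda = 4 is a root.
Factor out (lambda - 4): p(lambda) = (lambda - 4)·(lambda^2 + 12·lambda).
The quadratic factors as (lambda + 12)·lambda.
Eigenvalues: -12, 0, 4.

-12, 0, 4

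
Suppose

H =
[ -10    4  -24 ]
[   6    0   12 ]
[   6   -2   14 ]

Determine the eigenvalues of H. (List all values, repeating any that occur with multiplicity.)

0, 2, 2

Set up det(λI - H) = 0.
Cofactor expansion gives p(λ) = λ^3 - 4λ^2 + 4λ.
Rational-root test: λ = 2 gives p(2) = 0.
Dividing by (λ - 2) leaves λ^2 - 2λ.
The quadratic factors as λ·(λ - 2).
Eigenvalues: 0, 2, 2.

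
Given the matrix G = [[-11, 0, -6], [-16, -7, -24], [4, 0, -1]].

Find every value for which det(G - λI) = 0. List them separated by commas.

Compute the characteristic polynomial p(λ) = det(λI - G).
Expanding along the first row, p(λ) = λ^3 + 19λ^2 + 119λ + 245.
Try λ = -7: p(-7) = 0, so -7 is a root.
Dividing by (λ + 7) leaves λ^2 + 12λ + 35.
The quadratic factors as (λ + 7)·(λ + 5).
Eigenvalues: -7, -7, -5.

-7, -7, -5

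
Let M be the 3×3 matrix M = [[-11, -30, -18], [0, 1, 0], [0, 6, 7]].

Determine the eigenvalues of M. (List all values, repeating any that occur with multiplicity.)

-11, 1, 7

The characteristic polynomial is p(r) = det(rI - M).
Cofactor expansion gives p(r) = r^3 + 3r^2 - 81r + 77.
Try r = 7: p(7) = 0, so 7 is a root.
Dividing by (r - 7) leaves r^2 + 10r - 11.
The quadratic factors as (r + 11)·(r - 1).
Eigenvalues: -11, 1, 7.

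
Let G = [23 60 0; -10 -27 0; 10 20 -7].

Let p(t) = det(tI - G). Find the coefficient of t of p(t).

7

p(t) = t^3 + 11t^2 + 7t - 147.
The coefficient of t is 7.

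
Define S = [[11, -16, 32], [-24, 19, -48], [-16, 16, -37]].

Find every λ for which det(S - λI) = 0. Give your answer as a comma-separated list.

Compute the characteristic polynomial p(t) = det(tI - S).
Cofactor expansion gives p(t) = t^3 + 7t^2 - 5t - 75.
Rational-root test: t = -5 gives p(-5) = 0.
Dividing by (t + 5) leaves t^2 + 2t - 15.
The quadratic factors as (t + 5)·(t - 3).
Eigenvalues: -5, -5, 3.

-5, -5, 3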